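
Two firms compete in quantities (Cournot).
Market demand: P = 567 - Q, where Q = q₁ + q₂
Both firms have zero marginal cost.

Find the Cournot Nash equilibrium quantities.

q₁* = q₂* = 189.0; P* = 189.0

Work:
Profit: π_i = P·q_i = (a - q_i - q_j)·q_i
FOC: ∂π_i/∂q_i = a - 2q_i - q_j = 0
Reaction function: q_i = (567 - q_j)/2
Symmetry: q* = 567/3 = 189.0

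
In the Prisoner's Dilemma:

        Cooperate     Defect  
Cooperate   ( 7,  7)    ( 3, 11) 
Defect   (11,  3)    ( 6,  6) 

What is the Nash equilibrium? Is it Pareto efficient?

(Defect, Defect) is NE; not Pareto efficient

Work:
Defect dominates Cooperate for both players:
If P2 cooperates: Defect (11) > Cooperate (7)
If P2 defects: Defect (6) > Cooperate (3)
NE: (Defect, Defect) with payoff (6, 6)
But (Cooperate, Cooperate) = (7, 7) Pareto dominates (6, 6)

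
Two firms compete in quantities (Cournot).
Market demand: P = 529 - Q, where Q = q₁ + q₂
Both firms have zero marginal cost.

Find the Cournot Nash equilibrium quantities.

q₁* = q₂* = 176.33; P* = 176.33

Work:
Profit: π_i = P·q_i = (a - q_i - q_j)·q_i
FOC: ∂π_i/∂q_i = a - 2q_i - q_j = 0
Reaction function: q_i = (529 - q_j)/2
Symmetry: q* = 529/3 = 176.33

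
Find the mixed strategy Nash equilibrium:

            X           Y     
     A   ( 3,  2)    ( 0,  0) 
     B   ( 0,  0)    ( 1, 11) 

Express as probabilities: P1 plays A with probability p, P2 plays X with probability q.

p = 0.8462, q = 0.25

Work:
Find probabilities that make opponent indifferent:
P2 chooses q to make P1 indifferent between A and B
P1 chooses p to make P2 indifferent between X and Y
Mixed NE: P1 plays (A: 0.8462, B: 0.1538), P2 plays (X: 0.25, Y: 0.75)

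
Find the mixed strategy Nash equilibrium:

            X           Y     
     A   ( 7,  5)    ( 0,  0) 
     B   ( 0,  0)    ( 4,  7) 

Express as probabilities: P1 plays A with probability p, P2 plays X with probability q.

p = 0.5833, q = 0.3636

Work:
Find probabilities that make opponent indifferent:
P2 chooses q to make P1 indifferent between A and B
P1 chooses p to make P2 indifferent between X and Y
Mixed NE: P1 plays (A: 0.5833, B: 0.4167), P2 plays (X: 0.3636, Y: 0.6364)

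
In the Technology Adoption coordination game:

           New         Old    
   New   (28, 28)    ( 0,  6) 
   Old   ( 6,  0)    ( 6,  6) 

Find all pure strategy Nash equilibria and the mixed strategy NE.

Pure NE: (New, New) and (Old, Old); Mixed NE: p = 0.2143, q = 0.2143

Work:
Check pure NE:
(New, New): (28, 28) - no unilateral deviation beneficial
(Old, Old): (6, 6) - no unilateral deviation beneficial
Mixed NE: P1 plays New with p = 0.2143, P2 plays New with q = 0.2143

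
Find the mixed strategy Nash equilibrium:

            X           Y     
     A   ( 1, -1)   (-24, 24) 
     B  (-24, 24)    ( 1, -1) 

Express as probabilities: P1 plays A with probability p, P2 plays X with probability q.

p = 0.5, q = 0.5

Work:
Find probabilities that make opponent indifferent:
P2 chooses q to make P1 indifferent between A and B
P1 chooses p to make P2 indifferent between X and Y
Mixed NE: P1 plays (A: 0.5, B: 0.5), P2 plays (X: 0.5, Y: 0.5)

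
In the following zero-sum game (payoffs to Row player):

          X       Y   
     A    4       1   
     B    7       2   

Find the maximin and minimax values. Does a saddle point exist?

Maximin = 2, Minimax = 2, Saddle: True

Work:
Row minimums: [1, 2] → maximin = 2
Column maximums: [7, 2] → minimax = 2
Saddle point exists! Game value = 2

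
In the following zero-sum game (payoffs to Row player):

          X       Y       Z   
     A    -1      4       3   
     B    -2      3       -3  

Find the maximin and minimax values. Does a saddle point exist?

Maximin = -1, Minimax = -1, Saddle: True

Work:
Row minimums: [-1, -3] → maximin = -1
Column maximums: [-1, 4, 3] → minimax = -1
Saddle point exists! Game value = -1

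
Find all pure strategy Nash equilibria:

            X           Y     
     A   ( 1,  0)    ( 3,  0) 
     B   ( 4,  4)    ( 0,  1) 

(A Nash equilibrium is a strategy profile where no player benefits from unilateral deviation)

Nash equilibrium: (A, Y), (B, X)

Work:
Best responses:
  P1 vs X: payoffs [1, 4] → best response B (payoff 4)
  P1 vs Y: payoffs [3, 0] → best response A (payoff 3)
  P2 vs A: payoffs [0, 0] → best response X/Y (payoff 0)
  P2 vs B: payoffs [4, 1] → best response X (payoff 4)
Mutual best responses: (A,Y), (B,X) → Nash equilibria.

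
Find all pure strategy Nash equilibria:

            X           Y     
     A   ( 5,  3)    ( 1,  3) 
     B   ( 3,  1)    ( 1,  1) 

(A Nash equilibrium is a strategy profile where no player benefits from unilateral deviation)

Nash equilibrium: (A, X), (A, Y), (B, Y)

Work:
Best responses:
  P1 vs X: payoffs [5, 3] → best response A (payoff 5)
  P1 vs Y: payoffs [1, 1] → best response A/B (payoff 1)
  P2 vs A: payoffs [3, 3] → best response X/Y (payoff 3)
  P2 vs B: payoffs [1, 1] → best response X/Y (payoff 1)
Mutual best responses: (A,X), (A,Y), (B,Y) → Nash equilibria.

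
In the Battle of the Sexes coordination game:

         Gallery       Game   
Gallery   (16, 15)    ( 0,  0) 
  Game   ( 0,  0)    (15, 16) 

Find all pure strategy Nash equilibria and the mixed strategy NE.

Pure NE: (Gallery, Gallery) and (Game, Game); Mixed NE: p = 0.5161, q = 0.4839

Work:
Check pure NE:
(Gallery, Gallery): (16, 15) - no unilateral deviation beneficial
(Game, Game): (15, 16) - no unilateral deviation beneficial
Mixed NE: P1 plays Gallery with p = 0.5161, P2 plays Gallery with q = 0.4839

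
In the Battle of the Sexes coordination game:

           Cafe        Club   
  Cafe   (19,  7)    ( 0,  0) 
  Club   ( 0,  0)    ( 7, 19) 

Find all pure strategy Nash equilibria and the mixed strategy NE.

Pure NE: (Cafe, Cafe) and (Club, Club); Mixed NE: p = 0.7308, q = 0.2692

Work:
Check pure NE:
(Cafe, Cafe): (19, 7) - no unilateral deviation beneficial
(Club, Club): (7, 19) - no unilateral deviation beneficial
Mixed NE: P1 plays Cafe with p = 0.7308, P2 plays Cafe with q = 0.2692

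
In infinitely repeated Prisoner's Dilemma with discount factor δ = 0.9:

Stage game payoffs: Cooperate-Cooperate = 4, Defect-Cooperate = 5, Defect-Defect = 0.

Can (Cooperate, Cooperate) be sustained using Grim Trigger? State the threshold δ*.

δ* = 0.2; since δ = 0.9 ≥ 0.2, cooperation can be sustained

Work:
For Grim Trigger:
Cooperate forever: 4/(1-δ)
Defect then punished: 5 + 0·δ/(1-δ)
Need: 4/(1-δ) ≥ 5 + 0·δ/(1-δ)
Solving: δ ≥ (T-R)/(T-P) = (5-4)/(5-0) = 0.2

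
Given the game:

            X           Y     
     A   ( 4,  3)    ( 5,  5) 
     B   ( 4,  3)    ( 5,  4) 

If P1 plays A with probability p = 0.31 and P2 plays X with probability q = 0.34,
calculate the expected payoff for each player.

E[P1] = 4.66, E[P2] = 3.8646

Work:
E[P1] = p·q·π₁(A,X) + p·(1-q)·π₁(A,Y) + (1-p)·q·π₁(B,X) + (1-p)·(1-q)·π₁(B,Y)
= 0.31·0.34·4 + 0.31·0.66·5 + 0.69·0.34·4 + 0.69·0.66·5
= 4.66

E[P2] = 3.8646 (similar calculation)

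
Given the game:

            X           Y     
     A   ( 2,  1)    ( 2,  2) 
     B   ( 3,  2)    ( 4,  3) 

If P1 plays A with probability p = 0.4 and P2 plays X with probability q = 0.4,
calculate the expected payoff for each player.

E[P1] = 2.96, E[P2] = 2.2

Work:
E[P1] = p·q·π₁(A,X) + p·(1-q)·π₁(A,Y) + (1-p)·q·π₁(B,X) + (1-p)·(1-q)·π₁(B,Y)
= 0.4·0.4·2 + 0.4·0.6·2 + 0.6·0.4·3 + 0.6·0.6·4
= 2.96

E[P2] = 2.2 (similar calculation)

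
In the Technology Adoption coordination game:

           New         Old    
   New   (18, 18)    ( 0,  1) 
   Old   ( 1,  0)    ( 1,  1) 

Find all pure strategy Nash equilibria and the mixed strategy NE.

Pure NE: (New, New) and (Old, Old); Mixed NE: p = 0.0556, q = 0.0556

Work:
Check pure NE:
(New, New): (18, 18) - no unilateral deviation beneficial
(Old, Old): (1, 1) - no unilateral deviation beneficial
Mixed NE: P1 plays New with p = 0.0556, P2 plays New with q = 0.0556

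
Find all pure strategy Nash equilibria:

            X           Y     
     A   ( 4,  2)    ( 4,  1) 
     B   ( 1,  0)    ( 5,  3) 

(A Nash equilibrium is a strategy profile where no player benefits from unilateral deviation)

Nash equilibrium: (A, X), (B, Y)

Work:
Best responses:
  P1 vs X: payoffs [4, 1] → best response A (payoff 4)
  P1 vs Y: payoffs [4, 5] → best response B (payoff 5)
  P2 vs A: payoffs [2, 1] → best response X (payoff 2)
  P2 vs B: payoffs [0, 3] → best response Y (payoff 3)
Mutual best responses: (A,X), (B,Y) → Nash equilibria.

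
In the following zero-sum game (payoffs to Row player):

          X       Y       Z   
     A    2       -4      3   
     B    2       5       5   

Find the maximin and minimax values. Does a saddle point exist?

Maximin = 2, Minimax = 2, Saddle: True

Work:
Row minimums: [-4, 2] → maximin = 2
Column maximums: [2, 5, 5] → minimax = 2
Saddle point exists! Game value = 2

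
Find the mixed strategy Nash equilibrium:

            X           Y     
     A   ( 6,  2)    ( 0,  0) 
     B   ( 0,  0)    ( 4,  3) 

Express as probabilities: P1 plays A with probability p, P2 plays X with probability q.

p = 0.6, q = 0.4

Work:
Find probabilities that make opponent indifferent:
P2 chooses q to make P1 indifferent between A and B
P1 chooses p to make P2 indifferent between X and Y
Mixed NE: P1 plays (A: 0.6, B: 0.4), P2 plays (X: 0.4, Y: 0.6)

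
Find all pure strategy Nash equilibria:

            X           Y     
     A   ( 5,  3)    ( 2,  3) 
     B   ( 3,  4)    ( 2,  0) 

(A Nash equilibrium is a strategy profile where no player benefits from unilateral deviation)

Nash equilibrium: (A, X), (A, Y)

Work:
Best responses:
  P1 vs X: payoffs [5, 3] → best response A (payoff 5)
  P1 vs Y: payoffs [2, 2] → best response A/B (payoff 2)
  P2 vs A: payoffs [3, 3] → best response X/Y (payoff 3)
  P2 vs B: payoffs [4, 0] → best response X (payoff 4)
Mutual best responses: (A,X), (A,Y) → Nash equilibria.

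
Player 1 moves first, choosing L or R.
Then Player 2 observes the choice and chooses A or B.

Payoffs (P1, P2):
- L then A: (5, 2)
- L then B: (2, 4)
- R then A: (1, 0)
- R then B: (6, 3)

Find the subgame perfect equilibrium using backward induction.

P1 plays R, P2 plays B after L and B after R; Payoff (6, 3)

Work:
Backward induction:
After L: P2 chooses B → P1 gets 2
After R: P2 chooses B → P1 gets 6
P1 chooses R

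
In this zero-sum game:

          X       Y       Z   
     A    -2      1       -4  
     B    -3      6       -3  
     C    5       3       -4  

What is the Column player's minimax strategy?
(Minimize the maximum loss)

Column should play Z, value = -3

Work:
Column player minimizes Row's maximum payoff:
Column X: max payoff to Row = 5
Column Y: max payoff to Row = 6
Column Z: max payoff to Row = -3
Minimum is -3, achieved by column Z.
Minimax strategy: Z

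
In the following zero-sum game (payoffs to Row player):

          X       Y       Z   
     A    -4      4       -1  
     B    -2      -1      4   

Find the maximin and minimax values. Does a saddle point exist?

Maximin = -2, Minimax = -2, Saddle: True

Work:
Row minimums: [-4, -2] → maximin = -2
Column maximums: [-2, 4, 4] → minimax = -2
Saddle point exists! Game value = -2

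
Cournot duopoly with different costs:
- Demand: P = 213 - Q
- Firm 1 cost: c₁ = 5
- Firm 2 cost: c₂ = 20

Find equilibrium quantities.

q₁* = 74.33, q₂* = 59.33

Work:
Reaction: q₁ = (213 - 5 - q₂)/2
Reaction: q₂ = (213 - 20 - q₁)/2
Solve simultaneously:
q₁* = (213 - 2×5 + 20)/3 = 74.33
q₂* = (213 - 2×20 + 5)/3 = 59.33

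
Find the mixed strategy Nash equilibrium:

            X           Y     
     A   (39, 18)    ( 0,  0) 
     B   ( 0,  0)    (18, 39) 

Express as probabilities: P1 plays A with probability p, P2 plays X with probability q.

p = 0.6842, q = 0.3158

Work:
Find probabilities that make opponent indifferent:
P2 chooses q to make P1 indifferent between A and B
P1 chooses p to make P2 indifferent between X and Y
Mixed NE: P1 plays (A: 0.6842, B: 0.3158), P2 plays (X: 0.3158, Y: 0.6842)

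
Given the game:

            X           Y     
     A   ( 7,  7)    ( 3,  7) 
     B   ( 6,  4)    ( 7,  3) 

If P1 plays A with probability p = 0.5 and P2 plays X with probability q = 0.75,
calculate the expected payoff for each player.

E[P1] = 6.125, E[P2] = 5.375

Work:
E[P1] = p·q·π₁(A,X) + p·(1-q)·π₁(A,Y) + (1-p)·q·π₁(B,X) + (1-p)·(1-q)·π₁(B,Y)
= 0.5·0.75·7 + 0.5·0.25·3 + 0.5·0.75·6 + 0.5·0.25·7
= 6.125

E[P2] = 5.375 (similar calculation)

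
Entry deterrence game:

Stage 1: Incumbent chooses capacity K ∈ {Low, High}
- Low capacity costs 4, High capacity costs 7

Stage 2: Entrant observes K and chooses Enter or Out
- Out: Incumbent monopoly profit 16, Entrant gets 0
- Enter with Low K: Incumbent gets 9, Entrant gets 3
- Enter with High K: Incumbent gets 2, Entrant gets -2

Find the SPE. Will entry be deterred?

SPE: (High, Enter|Low, Out|High); Entry deterred. Incumbent net profit = 9

Work:
After Low K: Entrant enters (3 > 0)
After High K: Entrant stays out (-2 < 0)
Incumbent: Low → 9−4=5, High → 16−7=9
Incumbent chooses High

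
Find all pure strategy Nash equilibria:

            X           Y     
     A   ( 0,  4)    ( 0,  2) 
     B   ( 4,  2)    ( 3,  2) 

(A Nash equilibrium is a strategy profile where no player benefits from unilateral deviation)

Nash equilibrium: (B, X), (B, Y)

Work:
Best responses:
  P1 vs X: payoffs [0, 4] → best response B (payoff 4)
  P1 vs Y: payoffs [0, 3] → best response B (payoff 3)
  P2 vs A: payoffs [4, 2] → best response X (payoff 4)
  P2 vs B: payoffs [2, 2] → best response X/Y (payoff 2)
Mutual best responses: (B,X), (B,Y) → Nash equilibria.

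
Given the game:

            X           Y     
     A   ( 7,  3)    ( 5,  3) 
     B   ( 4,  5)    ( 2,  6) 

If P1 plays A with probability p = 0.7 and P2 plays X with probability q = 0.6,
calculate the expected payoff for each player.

E[P1] = 5.3, E[P2] = 3.72

Work:
E[P1] = p·q·π₁(A,X) + p·(1-q)·π₁(A,Y) + (1-p)·q·π₁(B,X) + (1-p)·(1-q)·π₁(B,Y)
= 0.7·0.6·7 + 0.7·0.4·5 + 0.3·0.6·4 + 0.3·0.4·2
= 5.3

E[P2] = 3.72 (similar calculation)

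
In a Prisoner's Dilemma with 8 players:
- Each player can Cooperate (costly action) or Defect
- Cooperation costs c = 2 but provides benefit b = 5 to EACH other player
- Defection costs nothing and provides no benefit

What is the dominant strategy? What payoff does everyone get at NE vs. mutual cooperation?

Dominant: Defect; NE payoff = 0; Coop payoff = 33

Work:
Defect dominates (saves cost c = 2, benefit to others is external)
NE: All defect → everyone gets 0
If all cooperate: each receives (7)×5 - 2 = 33
Social dilemma: 33 > 0 but NE gives 0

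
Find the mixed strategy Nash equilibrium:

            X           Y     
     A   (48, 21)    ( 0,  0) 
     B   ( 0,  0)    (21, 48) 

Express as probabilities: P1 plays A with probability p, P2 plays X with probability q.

p = 0.6957, q = 0.3043

Work:
Find probabilities that make opponent indifferent:
P2 chooses q to make P1 indifferent between A and B
P1 chooses p to make P2 indifferent between X and Y
Mixed NE: P1 plays (A: 0.6957, B: 0.3043), P2 plays (X: 0.3043, Y: 0.6957)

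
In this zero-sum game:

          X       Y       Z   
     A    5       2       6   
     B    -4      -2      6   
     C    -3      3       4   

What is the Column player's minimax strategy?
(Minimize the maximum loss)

Column should play Y, value = 3

Work:
Column player minimizes Row's maximum payoff:
Column X: max payoff to Row = 5
Column Y: max payoff to Row = 3
Column Z: max payoff to Row = 6
Minimum is 3, achieved by column Y.
Minimax strategy: Y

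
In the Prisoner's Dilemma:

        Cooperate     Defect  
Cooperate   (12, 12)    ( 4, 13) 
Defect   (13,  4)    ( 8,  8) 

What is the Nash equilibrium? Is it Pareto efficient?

(Defect, Defect) is NE; not Pareto efficient

Work:
Defect dominates Cooperate for both players:
If P2 cooperates: Defect (13) > Cooperate (12)
If P2 defects: Defect (8) > Cooperate (4)
NE: (Defect, Defect) with payoff (8, 8)
But (Cooperate, Cooperate) = (12, 12) Pareto dominates (8, 8)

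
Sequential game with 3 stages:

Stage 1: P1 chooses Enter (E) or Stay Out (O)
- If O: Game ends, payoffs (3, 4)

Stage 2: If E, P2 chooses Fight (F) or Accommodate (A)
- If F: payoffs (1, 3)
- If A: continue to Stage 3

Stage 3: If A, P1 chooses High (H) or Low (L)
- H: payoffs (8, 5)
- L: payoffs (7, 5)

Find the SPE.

SPE: (E, A, H); Outcome (8, 5)

Work:
Stage 3: P1 chooses H (8 vs 7)
Stage 2: P2: F->3, A->5 (anticipating H). Choose A
Stage 1: P1: O->3, E->8 (anticipating A, H). Choose E
SPE path: E -> A -> H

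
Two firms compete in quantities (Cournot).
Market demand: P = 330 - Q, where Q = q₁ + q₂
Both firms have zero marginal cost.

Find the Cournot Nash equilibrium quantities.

q₁* = q₂* = 110.0; P* = 110.0

Work:
Profit: π_i = P·q_i = (a - q_i - q_j)·q_i
FOC: ∂π_i/∂q_i = a - 2q_i - q_j = 0
Reaction function: q_i = (330 - q_j)/2
Symmetry: q* = 330/3 = 110.0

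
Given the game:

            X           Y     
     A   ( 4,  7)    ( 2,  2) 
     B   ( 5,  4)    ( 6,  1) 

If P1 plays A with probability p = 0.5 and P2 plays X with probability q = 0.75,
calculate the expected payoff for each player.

E[P1] = 4.375, E[P2] = 4.5

Work:
E[P1] = p·q·π₁(A,X) + p·(1-q)·π₁(A,Y) + (1-p)·q·π₁(B,X) + (1-p)·(1-q)·π₁(B,Y)
= 0.5·0.75·4 + 0.5·0.25·2 + 0.5·0.75·5 + 0.5·0.25·6
= 4.375

E[P2] = 4.5 (similar calculation)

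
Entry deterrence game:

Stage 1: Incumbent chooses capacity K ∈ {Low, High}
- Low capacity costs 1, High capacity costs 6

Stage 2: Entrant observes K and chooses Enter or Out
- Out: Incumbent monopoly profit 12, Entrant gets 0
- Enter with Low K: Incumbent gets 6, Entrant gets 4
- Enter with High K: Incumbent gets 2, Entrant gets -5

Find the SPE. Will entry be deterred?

SPE: (High, Enter|Low, Out|High); Entry deterred. Incumbent net profit = 6

Work:
After Low K: Entrant enters (4 > 0)
After High K: Entrant stays out (-5 < 0)
Incumbent: Low → 6−1=5, High → 12−6=6
Incumbent chooses High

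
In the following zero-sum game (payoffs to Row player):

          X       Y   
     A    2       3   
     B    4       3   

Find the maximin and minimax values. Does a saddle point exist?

Maximin = 3, Minimax = 3, Saddle: True

Work:
Row minimums: [2, 3] → maximin = 3
Column maximums: [4, 3] → minimax = 3
Saddle point exists! Game value = 3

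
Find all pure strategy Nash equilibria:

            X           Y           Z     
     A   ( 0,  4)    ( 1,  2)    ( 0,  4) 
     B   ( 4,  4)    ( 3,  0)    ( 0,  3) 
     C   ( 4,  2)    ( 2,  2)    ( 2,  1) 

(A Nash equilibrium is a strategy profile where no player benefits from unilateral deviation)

Nash equilibrium: (B, X), (C, X)

Work:
Best responses:
  P1 vs X: payoffs [0, 4, 4] → best response B/C (payoff 4)
  P1 vs Y: payoffs [1, 3, 2] → best response B (payoff 3)
  P1 vs Z: payoffs [0, 0, 2] → best response C (payoff 2)
  P2 vs A: payoffs [4, 2, 4] → best response X/Z (payoff 4)
  P2 vs B: payoffs [4, 0, 3] → best response X (payoff 4)
  P2 vs C: payoffs [2, 2, 1] → best response X/Y (payoff 2)
Mutual best responses: (B,X), (C,X) → Nash equilibria.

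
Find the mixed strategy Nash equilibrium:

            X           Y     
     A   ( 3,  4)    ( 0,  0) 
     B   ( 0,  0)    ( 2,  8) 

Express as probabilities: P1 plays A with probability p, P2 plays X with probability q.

p = 0.6667, q = 0.4

Work:
Find probabilities that make opponent indifferent:
P2 chooses q to make P1 indifferent between A and B
P1 chooses p to make P2 indifferent between X and Y
Mixed NE: P1 plays (A: 0.6667, B: 0.3333), P2 plays (X: 0.4, Y: 0.6)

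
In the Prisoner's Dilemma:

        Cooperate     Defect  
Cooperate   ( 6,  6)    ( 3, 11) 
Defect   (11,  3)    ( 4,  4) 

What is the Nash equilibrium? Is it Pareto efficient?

(Defect, Defect) is NE; not Pareto efficient

Work:
Defect dominates Cooperate for both players:
If P2 cooperates: Defect (11) > Cooperate (6)
If P2 defects: Defect (4) > Cooperate (3)
NE: (Defect, Defect) with payoff (4, 4)
But (Cooperate, Cooperate) = (6, 6) Pareto dominates (4, 4)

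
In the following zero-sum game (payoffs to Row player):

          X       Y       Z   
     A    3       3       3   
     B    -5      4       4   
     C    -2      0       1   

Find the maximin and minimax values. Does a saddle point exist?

Maximin = 3, Minimax = 3, Saddle: True

Work:
Row minimums: [3, -5, -2] → maximin = 3
Column maximums: [3, 4, 4] → minimax = 3
Saddle point exists! Game value = 3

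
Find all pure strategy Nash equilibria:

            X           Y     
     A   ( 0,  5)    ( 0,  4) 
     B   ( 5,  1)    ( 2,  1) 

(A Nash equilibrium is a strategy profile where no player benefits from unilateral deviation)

Nash equilibrium: (B, X), (B, Y)

Work:
Best responses:
  P1 vs X: payoffs [0, 5] → best response B (payoff 5)
  P1 vs Y: payoffs [0, 2] → best response B (payoff 2)
  P2 vs A: payoffs [5, 4] → best response X (payoff 5)
  P2 vs B: payoffs [1, 1] → best response X/Y (payoff 1)
Mutual best responses: (B,X), (B,Y) → Nash equilibria.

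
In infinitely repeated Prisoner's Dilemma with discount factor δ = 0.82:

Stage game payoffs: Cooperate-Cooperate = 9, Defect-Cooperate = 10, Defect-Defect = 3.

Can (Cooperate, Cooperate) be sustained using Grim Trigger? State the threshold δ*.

δ* = 0.1429; since δ = 0.82 ≥ 0.1429, cooperation can be sustained

Work:
For Grim Trigger:
Cooperate forever: 9/(1-δ)
Defect then punished: 10 + 3·δ/(1-δ)
Need: 9/(1-δ) ≥ 10 + 3·δ/(1-δ)
Solving: δ ≥ (T-R)/(T-P) = (10-9)/(10-3) = 0.1429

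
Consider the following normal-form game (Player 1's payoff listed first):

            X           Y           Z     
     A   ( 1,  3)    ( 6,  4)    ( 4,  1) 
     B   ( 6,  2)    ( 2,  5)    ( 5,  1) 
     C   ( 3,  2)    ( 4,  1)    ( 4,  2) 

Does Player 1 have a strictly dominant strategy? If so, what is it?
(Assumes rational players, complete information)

No strictly dominant strategy exists for Player 1

Work:
A strategy strictly dominates another if it gives a strictly higher payoff against every opponent action. Compare each pair of P1's strategies column-by-column:
  A vs B: [1 vs 6, 6 vs 2, 4 vs 5] → A does not strictly dominate B (column X: 1 ≤ 6)
  A vs C: [1 vs 3, 6 vs 4, 4 vs 4] → A does not strictly dominate C (column X: 1 ≤ 3)
  B vs A: [6 vs 1, 2 vs 6, 5 vs 4] → B does not strictly dominate A (column Y: 2 ≤ 6)
  B vs C: [6 vs 3, 2 vs 4, 5 vs 4] → B does not strictly dominate C (column Y: 2 ≤ 4)
  C vs A: [3 vs 1, 4 vs 6, 4 vs 4] → C does not strictly dominate A (column Y: 4 ≤ 6)
  C vs B: [3 vs 6, 4 vs 2, 4 vs 5] → C does not strictly dominate B (column X: 3 ≤ 6)
No single strategy strictly dominates all others → no strictly dominant strategy.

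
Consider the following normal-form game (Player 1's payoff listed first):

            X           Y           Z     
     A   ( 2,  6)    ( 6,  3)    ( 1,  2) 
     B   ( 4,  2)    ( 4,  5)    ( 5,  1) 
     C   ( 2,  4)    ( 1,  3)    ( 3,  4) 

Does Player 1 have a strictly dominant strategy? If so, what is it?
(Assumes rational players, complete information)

No strictly dominant strategy exists for Player 1

Work:
A strategy strictly dominates another if it gives a strictly higher payoff against every opponent action. Compare each pair of P1's strategies column-by-column:
  A vs B: [2 vs 4, 6 vs 4, 1 vs 5] → A does not strictly dominate B (column X: 2 ≤ 4)
  A vs C: [2 vs 2, 6 vs 1, 1 vs 3] → A does not strictly dominate C (column X: 2 ≤ 2)
  B vs A: [4 vs 2, 4 vs 6, 5 vs 1] → B does not strictly dominate A (column Y: 4 ≤ 6)
  B vs C: [4 vs 2, 4 vs 1, 5 vs 3] → B strictly dominates C
  C vs A: [2 vs 2, 1 vs 6, 3 vs 1] → C does not strictly dominate A (column X: 2 ≤ 2)
  C vs B: [2 vs 4, 1 vs 4, 3 vs 5] → C does not strictly dominate B (column X: 2 ≤ 4)
No single strategy strictly dominates all others → no strictly dominant strategy.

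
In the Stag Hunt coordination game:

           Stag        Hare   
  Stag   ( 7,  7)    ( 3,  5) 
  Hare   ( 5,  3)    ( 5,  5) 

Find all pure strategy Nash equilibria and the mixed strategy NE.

Pure NE: (Stag, Stag) and (Hare, Hare); Mixed NE: p = 0.5, q = 0.5

Work:
Check pure NE:
(Stag, Stag): (7, 7) - no unilateral deviation beneficial
(Hare, Hare): (5, 5) - no unilateral deviation beneficial
Mixed NE: P1 plays Stag with p = 0.5, P2 plays Stag with q = 0.5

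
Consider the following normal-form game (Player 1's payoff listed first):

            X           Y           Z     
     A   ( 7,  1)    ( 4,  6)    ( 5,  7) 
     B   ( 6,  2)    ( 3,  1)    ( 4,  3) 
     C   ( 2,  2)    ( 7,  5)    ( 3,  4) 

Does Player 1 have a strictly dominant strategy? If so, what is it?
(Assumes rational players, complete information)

No strictly dominant strategy exists for Player 1

Work:
A strategy strictly dominates another if it gives a strictly higher payoff against every opponent action. Compare each pair of P1's strategies column-by-column:
  A vs B: [7 vs 6, 4 vs 3, 5 vs 4] → A strictly dominates B
  A vs C: [7 vs 2, 4 vs 7, 5 vs 3] → A does not strictly dominate C (column Y: 4 ≤ 7)
  B vs A: [6 vs 7, 3 vs 4, 4 vs 5] → B does not strictly dominate A (column X: 6 ≤ 7)
  B vs C: [6 vs 2, 3 vs 7, 4 vs 3] → B does not strictly dominate C (column Y: 3 ≤ 7)
  C vs A: [2 vs 7, 7 vs 4, 3 vs 5] → C does not strictly dominate A (column X: 2 ≤ 7)
  C vs B: [2 vs 6, 7 vs 3, 3 vs 4] → C does not strictly dominate B (column X: 2 ≤ 6)
No single strategy strictly dominates all others → no strictly dominant strategy.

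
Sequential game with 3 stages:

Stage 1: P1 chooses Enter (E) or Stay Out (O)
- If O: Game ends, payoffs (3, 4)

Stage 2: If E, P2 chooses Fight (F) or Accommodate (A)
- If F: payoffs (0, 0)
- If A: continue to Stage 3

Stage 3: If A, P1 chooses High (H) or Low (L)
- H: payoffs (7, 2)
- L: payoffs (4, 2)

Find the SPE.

SPE: (E, A, H); Outcome (7, 2)

Work:
Stage 3: P1 chooses H (7 vs 4)
Stage 2: P2: F->0, A->2 (anticipating H). Choose A
Stage 1: P1: O->3, E->7 (anticipating A, H). Choose E
SPE path: E -> A -> H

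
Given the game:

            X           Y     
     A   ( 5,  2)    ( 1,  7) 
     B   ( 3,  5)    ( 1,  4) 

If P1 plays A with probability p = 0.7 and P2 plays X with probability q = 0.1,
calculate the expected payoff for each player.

E[P1] = 1.34, E[P2] = 5.78

Work:
E[P1] = p·q·π₁(A,X) + p·(1-q)·π₁(A,Y) + (1-p)·q·π₁(B,X) + (1-p)·(1-q)·π₁(B,Y)
= 0.7·0.1·5 + 0.7·0.9·1 + 0.3·0.1·3 + 0.3·0.9·1
= 1.34

E[P2] = 5.78 (similar calculation)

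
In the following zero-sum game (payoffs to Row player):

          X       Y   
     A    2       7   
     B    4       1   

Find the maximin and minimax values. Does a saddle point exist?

Maximin = 2, Minimax = 4, Saddle: False

Work:
Row minimums: [2, 1] → maximin = 2
Column maximums: [4, 7] → minimax = 4
No saddle point (maximin ≠ minimax). Mixed strategy needed.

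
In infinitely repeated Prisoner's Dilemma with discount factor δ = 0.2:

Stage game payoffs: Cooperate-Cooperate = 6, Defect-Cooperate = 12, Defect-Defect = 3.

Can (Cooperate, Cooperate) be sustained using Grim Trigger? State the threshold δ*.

δ* = 0.6667; since δ = 0.2 < 0.6667, cooperation cannot be sustained

Work:
For Grim Trigger:
Cooperate forever: 6/(1-δ)
Defect then punished: 12 + 3·δ/(1-δ)
Need: 6/(1-δ) ≥ 12 + 3·δ/(1-δ)
Solving: δ ≥ (T-R)/(T-P) = (12-6)/(12-3) = 0.6667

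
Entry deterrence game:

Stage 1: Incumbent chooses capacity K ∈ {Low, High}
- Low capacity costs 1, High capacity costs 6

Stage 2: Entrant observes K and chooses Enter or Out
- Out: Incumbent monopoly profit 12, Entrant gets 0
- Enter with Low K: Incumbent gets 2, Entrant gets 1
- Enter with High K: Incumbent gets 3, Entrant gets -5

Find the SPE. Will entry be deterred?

SPE: (High, Enter|Low, Out|High); Entry deterred. Incumbent net profit = 6

Work:
After Low K: Entrant enters (1 > 0)
After High K: Entrant stays out (-5 < 0)
Incumbent: Low → 2−1=1, High → 12−6=6
Incumbent chooses High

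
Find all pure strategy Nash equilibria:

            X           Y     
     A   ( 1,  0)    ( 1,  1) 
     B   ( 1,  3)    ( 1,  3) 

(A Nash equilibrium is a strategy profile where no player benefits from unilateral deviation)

Nash equilibrium: (A, Y), (B, X), (B, Y)

Work:
Best responses:
  P1 vs X: payoffs [1, 1] → best response A/B (payoff 1)
  P1 vs Y: payoffs [1, 1] → best response A/B (payoff 1)
  P2 vs A: payoffs [0, 1] → best response Y (payoff 1)
  P2 vs B: payoffs [3, 3] → best response X/Y (payoff 3)
Mutual best responses: (A,Y), (B,X), (B,Y) → Nash equilibria.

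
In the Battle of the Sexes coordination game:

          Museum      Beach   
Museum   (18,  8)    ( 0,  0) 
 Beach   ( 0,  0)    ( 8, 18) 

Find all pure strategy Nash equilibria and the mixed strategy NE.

Pure NE: (Museum, Museum) and (Beach, Beach); Mixed NE: p = 0.6923, q = 0.3077

Work:
Check pure NE:
(Museum, Museum): (18, 8) - no unilateral deviation beneficial
(Beach, Beach): (8, 18) - no unilateral deviation beneficial
Mixed NE: P1 plays Museum with p = 0.6923, P2 plays Museum with q = 0.3077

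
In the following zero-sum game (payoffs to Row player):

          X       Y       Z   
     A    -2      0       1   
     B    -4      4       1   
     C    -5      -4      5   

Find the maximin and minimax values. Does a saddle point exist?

Maximin = -2, Minimax = -2, Saddle: True

Work:
Row minimums: [-2, -4, -5] → maximin = -2
Column maximums: [-2, 4, 5] → minimax = -2
Saddle point exists! Game value = -2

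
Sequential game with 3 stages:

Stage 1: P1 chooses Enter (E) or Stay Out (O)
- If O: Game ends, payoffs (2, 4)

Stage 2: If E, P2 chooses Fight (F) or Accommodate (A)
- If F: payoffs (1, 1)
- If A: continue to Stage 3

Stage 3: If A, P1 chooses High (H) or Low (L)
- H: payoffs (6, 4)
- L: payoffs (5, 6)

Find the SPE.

SPE: (E, A, H); Outcome (6, 4)

Work:
Stage 3: P1 chooses H (6 vs 5)
Stage 2: P2: F->1, A->4 (anticipating H). Choose A
Stage 1: P1: O->2, E->6 (anticipating A, H). Choose E
SPE path: E -> A -> H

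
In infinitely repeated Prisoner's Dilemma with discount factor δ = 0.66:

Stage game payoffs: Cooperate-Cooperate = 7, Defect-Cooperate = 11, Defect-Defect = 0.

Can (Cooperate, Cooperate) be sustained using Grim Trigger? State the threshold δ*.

δ* = 0.3636; since δ = 0.66 ≥ 0.3636, cooperation can be sustained

Work:
For Grim Trigger:
Cooperate forever: 7/(1-δ)
Defect then punished: 11 + 0·δ/(1-δ)
Need: 7/(1-δ) ≥ 11 + 0·δ/(1-δ)
Solving: δ ≥ (T-R)/(T-P) = (11-7)/(11-0) = 0.3636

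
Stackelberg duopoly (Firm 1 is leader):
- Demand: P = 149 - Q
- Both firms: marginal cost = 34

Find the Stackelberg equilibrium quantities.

q₁* (leader) = 57.5, q₂* (follower) = 28.75

Work:
Follower's reaction: q₂ = (a - c - q₁)/2
Leader substitutes: π₁ = q₁·(a - q₁ - (a-c-q₁)/2 - c)
FOC: q₁* = (149 - 34)/2 = 57.50
Then: q₂* = (149 - 34 - 57.5)/2 = 28.75
Leader has first-mover advantage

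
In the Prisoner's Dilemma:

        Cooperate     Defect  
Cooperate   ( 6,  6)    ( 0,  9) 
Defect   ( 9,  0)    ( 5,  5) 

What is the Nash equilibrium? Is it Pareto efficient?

(Defect, Defect) is NE; not Pareto efficient

Work:
Defect dominates Cooperate for both players:
If P2 cooperates: Defect (9) > Cooperate (6)
If P2 defects: Defect (5) > Cooperate (0)
NE: (Defect, Defect) with payoff (5, 5)
But (Cooperate, Cooperate) = (6, 6) Pareto dominates (5, 5)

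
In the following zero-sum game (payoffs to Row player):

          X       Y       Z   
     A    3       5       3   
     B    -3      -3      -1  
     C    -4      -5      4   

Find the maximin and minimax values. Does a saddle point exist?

Maximin = 3, Minimax = 3, Saddle: True

Work:
Row minimums: [3, -3, -5] → maximin = 3
Column maximums: [3, 5, 4] → minimax = 3
Saddle point exists! Game value = 3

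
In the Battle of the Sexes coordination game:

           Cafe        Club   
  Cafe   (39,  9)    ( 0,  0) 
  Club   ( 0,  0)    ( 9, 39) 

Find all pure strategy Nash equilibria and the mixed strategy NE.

Pure NE: (Cafe, Cafe) and (Club, Club); Mixed NE: p = 0.8125, q = 0.1875

Work:
Check pure NE:
(Cafe, Cafe): (39, 9) - no unilateral deviation beneficial
(Club, Club): (9, 39) - no unilateral deviation beneficial
Mixed NE: P1 plays Cafe with p = 0.8125, P2 plays Cafe with q = 0.1875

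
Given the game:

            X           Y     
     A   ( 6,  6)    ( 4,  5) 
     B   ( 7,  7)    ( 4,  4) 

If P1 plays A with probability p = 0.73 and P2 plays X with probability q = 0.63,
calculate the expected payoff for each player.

E[P1] = 5.4301, E[P2] = 5.7002

Work:
E[P1] = p·q·π₁(A,X) + p·(1-q)·π₁(A,Y) + (1-p)·q·π₁(B,X) + (1-p)·(1-q)·π₁(B,Y)
= 0.73·0.63·6 + 0.73·0.37·4 + 0.27·0.63·7 + 0.27·0.37·4
= 5.4301

E[P2] = 5.7002 (similar calculation)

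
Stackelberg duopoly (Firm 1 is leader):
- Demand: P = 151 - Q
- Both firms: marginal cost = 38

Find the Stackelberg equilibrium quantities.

q₁* (leader) = 56.5, q₂* (follower) = 28.25

Work:
Follower's reaction: q₂ = (a - c - q₁)/2
Leader substitutes: π₁ = q₁·(a - q₁ - (a-c-q₁)/2 - c)
FOC: q₁* = (151 - 38)/2 = 56.50
Then: q₂* = (151 - 38 - 56.5)/2 = 28.25
Leader has first-mover advantage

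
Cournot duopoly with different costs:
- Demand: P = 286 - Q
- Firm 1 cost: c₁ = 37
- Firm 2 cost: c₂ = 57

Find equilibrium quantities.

q₁* = 89.67, q₂* = 69.67

Work:
Reaction: q₁ = (286 - 37 - q₂)/2
Reaction: q₂ = (286 - 57 - q₁)/2
Solve simultaneously:
q₁* = (286 - 2×37 + 57)/3 = 89.67
q₂* = (286 - 2×57 + 37)/3 = 69.67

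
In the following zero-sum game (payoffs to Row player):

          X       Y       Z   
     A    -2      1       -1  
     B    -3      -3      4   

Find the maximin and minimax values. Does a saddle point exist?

Maximin = -2, Minimax = -2, Saddle: True

Work:
Row minimums: [-2, -3] → maximin = -2
Column maximums: [-2, 1, 4] → minimax = -2
Saddle point exists! Game value = -2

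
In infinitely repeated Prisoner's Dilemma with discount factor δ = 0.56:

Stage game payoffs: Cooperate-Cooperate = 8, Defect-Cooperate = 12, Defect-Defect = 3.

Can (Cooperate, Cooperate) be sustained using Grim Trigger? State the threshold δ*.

δ* = 0.4444; since δ = 0.56 ≥ 0.4444, cooperation can be sustained

Work:
For Grim Trigger:
Cooperate forever: 8/(1-δ)
Defect then punished: 12 + 3·δ/(1-δ)
Need: 8/(1-δ) ≥ 12 + 3·δ/(1-δ)
Solving: δ ≥ (T-R)/(T-P) = (12-8)/(12-3) = 0.4444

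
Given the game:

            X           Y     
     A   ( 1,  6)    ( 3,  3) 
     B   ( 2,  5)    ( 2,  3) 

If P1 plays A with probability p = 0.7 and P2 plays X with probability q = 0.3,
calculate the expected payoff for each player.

E[P1] = 2.28, E[P2] = 3.81

Work:
E[P1] = p·q·π₁(A,X) + p·(1-q)·π₁(A,Y) + (1-p)·q·π₁(B,X) + (1-p)·(1-q)·π₁(B,Y)
= 0.7·0.3·1 + 0.7·0.7·3 + 0.3·0.3·2 + 0.3·0.7·2
= 2.28

E[P2] = 3.81 (similar calculation)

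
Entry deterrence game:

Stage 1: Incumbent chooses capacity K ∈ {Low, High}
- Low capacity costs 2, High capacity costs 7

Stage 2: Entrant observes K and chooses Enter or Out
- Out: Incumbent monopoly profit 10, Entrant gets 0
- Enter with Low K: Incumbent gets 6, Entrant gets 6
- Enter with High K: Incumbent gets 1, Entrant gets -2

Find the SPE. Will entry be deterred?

SPE: (Low, Enter|Low, Out|High); Entry not deterred. Incumbent net profit = 4, Entrant gets 6

Work:
After Low K: Entrant enters (6 > 0)
After High K: Entrant stays out (-2 < 0)
Incumbent: Low → 6−2=4, High → 10−7=3
Incumbent chooses Low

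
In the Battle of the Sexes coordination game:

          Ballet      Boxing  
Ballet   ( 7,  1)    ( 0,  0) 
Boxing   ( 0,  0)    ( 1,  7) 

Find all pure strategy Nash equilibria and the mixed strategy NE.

Pure NE: (Ballet, Ballet) and (Boxing, Boxing); Mixed NE: p = 0.875, q = 0.125

Work:
Check pure NE:
(Ballet, Ballet): (7, 1) - no unilateral deviation beneficial
(Boxing, Boxing): (1, 7) - no unilateral deviation beneficial
Mixed NE: P1 plays Ballet with p = 0.875, P2 plays Ballet with q = 0.125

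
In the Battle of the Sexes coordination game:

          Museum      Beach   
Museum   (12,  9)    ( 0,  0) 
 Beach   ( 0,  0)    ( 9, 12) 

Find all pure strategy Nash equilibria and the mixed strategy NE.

Pure NE: (Museum, Museum) and (Beach, Beach); Mixed NE: p = 0.5714, q = 0.4286

Work:
Check pure NE:
(Museum, Museum): (12, 9) - no unilateral deviation beneficial
(Beach, Beach): (9, 12) - no unilateral deviation beneficial
Mixed NE: P1 plays Museum with p = 0.5714, P2 plays Museum with q = 0.4286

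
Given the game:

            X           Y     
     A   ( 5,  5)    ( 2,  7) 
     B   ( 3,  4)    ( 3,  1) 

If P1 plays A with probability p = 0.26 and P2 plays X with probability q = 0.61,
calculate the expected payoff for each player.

E[P1] = 3.2158, E[P2] = 3.597

Work:
E[P1] = p·q·π₁(A,X) + p·(1-q)·π₁(A,Y) + (1-p)·q·π₁(B,X) + (1-p)·(1-q)·π₁(B,Y)
= 0.26·0.61·5 + 0.26·0.39·2 + 0.74·0.61·3 + 0.74·0.39·3
= 3.2158

E[P2] = 3.597 (similar calculation)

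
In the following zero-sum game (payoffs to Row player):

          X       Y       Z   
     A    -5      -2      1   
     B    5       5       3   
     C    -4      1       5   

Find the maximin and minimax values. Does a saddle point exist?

Maximin = 3, Minimax = 5, Saddle: False

Work:
Row minimums: [-5, 3, -4] → maximin = 3
Column maximums: [5, 5, 5] → minimax = 5
No saddle point (maximin ≠ minimax). Mixed strategy needed.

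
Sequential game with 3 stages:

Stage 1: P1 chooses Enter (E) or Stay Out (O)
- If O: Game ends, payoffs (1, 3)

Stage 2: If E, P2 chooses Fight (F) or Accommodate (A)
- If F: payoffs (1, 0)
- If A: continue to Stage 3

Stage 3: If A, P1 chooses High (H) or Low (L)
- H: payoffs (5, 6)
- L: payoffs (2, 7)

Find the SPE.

SPE: (E, A, H); Outcome (5, 6)

Work:
Stage 3: P1 chooses H (5 vs 2)
Stage 2: P2: F->0, A->6 (anticipating H). Choose A
Stage 1: P1: O->1, E->5 (anticipating A, H). Choose E
SPE path: E -> A -> H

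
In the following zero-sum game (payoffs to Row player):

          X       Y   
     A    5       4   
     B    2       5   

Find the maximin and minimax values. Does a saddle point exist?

Maximin = 4, Minimax = 5, Saddle: False

Work:
Row minimums: [4, 2] → maximin = 4
Column maximums: [5, 5] → minimax = 5
No saddle point (maximin ≠ minimax). Mixed strategy needed.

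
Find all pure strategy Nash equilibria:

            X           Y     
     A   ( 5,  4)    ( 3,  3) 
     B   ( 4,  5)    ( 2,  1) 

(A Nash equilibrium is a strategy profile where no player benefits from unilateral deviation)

Nash equilibrium: (A, X)

Work:
Best responses:
  P1 vs X: payoffs [5, 4] → best response A (payoff 5)
  P1 vs Y: payoffs [3, 2] → best response A (payoff 3)
  P2 vs A: payoffs [4, 3] → best response X (payoff 4)
  P2 vs B: payoffs [5, 1] → best response X (payoff 5)
Mutual best responses: (A,X) → Nash equilibria.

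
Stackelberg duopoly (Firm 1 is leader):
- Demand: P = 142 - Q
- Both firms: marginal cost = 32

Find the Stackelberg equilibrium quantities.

q₁* (leader) = 55.0, q₂* (follower) = 27.5

Work:
Follower's reaction: q₂ = (a - c - q₁)/2
Leader substitutes: π₁ = q₁·(a - q₁ - (a-c-q₁)/2 - c)
FOC: q₁* = (142 - 32)/2 = 55.00
Then: q₂* = (142 - 32 - 55.0)/2 = 27.50
Leader has first-mover advantage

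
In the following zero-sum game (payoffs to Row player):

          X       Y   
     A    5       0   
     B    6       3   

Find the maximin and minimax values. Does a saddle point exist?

Maximin = 3, Minimax = 3, Saddle: True

Work:
Row minimums: [0, 3] → maximin = 3
Column maximums: [6, 3] → minimax = 3
Saddle point exists! Game value = 3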